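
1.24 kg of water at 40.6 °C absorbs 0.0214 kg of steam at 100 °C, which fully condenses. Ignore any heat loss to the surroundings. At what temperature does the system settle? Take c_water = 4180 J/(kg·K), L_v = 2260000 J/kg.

Conservation of energy gives ΣQ = 0:
condense steam: −0.0214×2260000 = −48364
  condensed water 100 °C→T: 89.45(T − 100)
  water warms: 1.24×4180×(T − 40.6) = 5183.2(T − 40.6)
5272.7 T = 48364 + 8945.2 + 210438 = 267747
T ≈ 50.78 °C — below 100 °C, confirming all the steam condensed.

T_f ≈ 50.8 °C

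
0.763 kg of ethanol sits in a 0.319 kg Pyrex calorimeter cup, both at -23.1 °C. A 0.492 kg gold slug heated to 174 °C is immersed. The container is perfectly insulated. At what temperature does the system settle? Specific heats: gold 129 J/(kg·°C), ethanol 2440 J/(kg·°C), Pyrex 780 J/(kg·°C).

T_f ≈ -17.3 °C

Energy conservation, ΣQ = 0:
0.492*129*(T − 174) + 0.763*2440*(T − (-23.1)) + 0.319*780*(T − (-23.1)) = 0
63.47(T − 174) + 1861.7(T − (-23.1)) + 248.82(T − (-23.1)) = 0
2174 T = -37710
T = -37710/2174 ≈ -17.35 °C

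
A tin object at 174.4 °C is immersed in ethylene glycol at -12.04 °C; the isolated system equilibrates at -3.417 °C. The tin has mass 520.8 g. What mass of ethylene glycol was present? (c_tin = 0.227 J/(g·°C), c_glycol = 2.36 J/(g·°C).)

m ≈ 1030 g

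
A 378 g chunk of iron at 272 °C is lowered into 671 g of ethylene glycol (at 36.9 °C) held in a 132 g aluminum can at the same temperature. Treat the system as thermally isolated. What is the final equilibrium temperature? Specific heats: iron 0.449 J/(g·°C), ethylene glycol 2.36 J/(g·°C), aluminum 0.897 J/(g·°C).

Conservation of energy gives ΣQ = 0:
378×0.449×(T − 272) + 671×2.36×(T − 36.9) + 132×0.897×(T − 36.9) = 0
169.72(T − 272) + 1583.6(T − 36.9) + 118.4(T − 36.9) = 0
1871.7 T = 108967
T = 108967/1871.7 ≈ 58.22 °C

T_f ≈ 58.2 °C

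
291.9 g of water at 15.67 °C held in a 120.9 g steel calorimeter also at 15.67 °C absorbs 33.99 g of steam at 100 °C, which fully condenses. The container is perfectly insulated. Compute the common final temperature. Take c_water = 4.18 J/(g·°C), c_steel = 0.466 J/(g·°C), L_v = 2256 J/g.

Energy conservation, ΣQ = 0:
latent heat released on condensation: 33.99×2256 = 76681
  condensate cools 100→T: 33.99×4.18×(T − 100) = 142.08(T − 100)
  water warms: 291.9×4.18×(T − 15.67) = 1220.1(T − 15.67)
  steel cup: 120.9×0.466×(T − 15.67) = 56.34(T − 15.67)
1418.6 T = 76681 + 14208 + 20002 = 110892
T ≈ 78.17 °C, under the boiling point, so the assumption holds.

T_f ≈ 78.2 °C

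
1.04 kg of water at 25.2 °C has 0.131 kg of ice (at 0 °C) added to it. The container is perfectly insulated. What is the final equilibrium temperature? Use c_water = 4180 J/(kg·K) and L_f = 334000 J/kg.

T_f ≈ 13.4 °C

Heat gained plus heat lost sum to zero:
melt ice: 0.131×334000 = 43754
  meltwater 0→T: 0.131×4180×T = 547.58 T
  water: 4347.2(T − 25.2)
4894.8 T = 109549 − 43754 = 65795
T ≈ 13.44 °C (positive, so assuming full melt was valid).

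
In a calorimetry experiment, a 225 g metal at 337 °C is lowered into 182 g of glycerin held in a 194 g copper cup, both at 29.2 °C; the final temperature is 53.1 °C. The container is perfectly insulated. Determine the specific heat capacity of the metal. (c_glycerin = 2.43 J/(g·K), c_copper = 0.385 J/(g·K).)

c ≈ 0.193 J/(g·K)

Net heat exchanged in the isolated system is zero:
225×c×(53.1 − 337) + 182×2.43×(53.1 − 29.2) + 194×0.385×(53.1 − 29.2) = 0
-63877 c = -12355
c = -12355/-63877 ≈ 0.1934 J/(g·K)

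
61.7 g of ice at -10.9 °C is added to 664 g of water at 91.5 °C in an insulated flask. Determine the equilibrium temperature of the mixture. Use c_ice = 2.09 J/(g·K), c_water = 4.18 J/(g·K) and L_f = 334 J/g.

T_f ≈ 76.5 °C

Sum of m c ΔT and latent-heat terms is zero:
warm ice to 0 °C: 61.7×2.09×(0 − (-10.9)) = 1405.6; fusion: m_ice L_f = 61.7×334 = 20608; meltwater 0→T: 61.7×4.18×T = 257.91 T; water cools: 664×4.18×(T − 91.5) = 2775.5(T − 91.5)
3033.4 T = 253960 − 22013 = 231947
T ≈ 76.46 °C (positive, so assuming full melt was valid).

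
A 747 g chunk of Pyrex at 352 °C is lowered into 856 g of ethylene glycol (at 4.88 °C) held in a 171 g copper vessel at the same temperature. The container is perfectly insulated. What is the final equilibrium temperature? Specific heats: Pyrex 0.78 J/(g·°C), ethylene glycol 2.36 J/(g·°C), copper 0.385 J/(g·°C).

T_f ≈ 80.7 °C

Let T be the final temperature. ΣQ_i = 0:
747·0.78·(T − 352) + 856·2.36·(T − 4.88) + 171·0.385·(T − 4.88) = 0
2668.7 T = 215276
T = 215276/2668.7 ≈ 80.67 °C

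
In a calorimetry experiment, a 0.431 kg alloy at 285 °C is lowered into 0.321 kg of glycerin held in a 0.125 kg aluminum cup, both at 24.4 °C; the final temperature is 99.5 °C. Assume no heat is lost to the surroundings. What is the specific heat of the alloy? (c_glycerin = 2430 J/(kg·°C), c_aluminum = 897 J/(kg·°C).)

Heat gained plus heat lost sum to zero:
0.431×c×(99.5 − 285) + 0.321×2430×(99.5 − 24.4) + 0.125×897×(99.5 − 24.4) = 0
-79.95 c = -67001
c = -67001/-79.95 ≈ 838 J/(kg·°C)

c ≈ 838 J/(kg·°C)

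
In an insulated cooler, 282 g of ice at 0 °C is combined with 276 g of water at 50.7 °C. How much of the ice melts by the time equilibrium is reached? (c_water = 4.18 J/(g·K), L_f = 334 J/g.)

m_melted ≈ 175 g

Water can give up m c ΔT = 276·4.18·50.7 = 58492 J before reaching 0 °C.
Melting all 282 g of ice would need 282·334 = 94188 J.
That's not enough to melt it all — equilibrium is at 0 °C with ice remaining.
m_melt = 58492 / L_f = 175.1 g.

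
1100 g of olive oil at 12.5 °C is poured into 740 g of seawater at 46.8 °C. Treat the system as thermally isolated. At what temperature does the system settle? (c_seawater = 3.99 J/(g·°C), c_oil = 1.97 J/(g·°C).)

T_f ≈ 32.3 °C

Heat gained plus heat lost sum to zero:
740*3.99*(T − 46.8) + 1100*1.97*(T − 12.5) = 0
5119.6 T = 165269
T = 165269 / 5119.6 = 32.3 °C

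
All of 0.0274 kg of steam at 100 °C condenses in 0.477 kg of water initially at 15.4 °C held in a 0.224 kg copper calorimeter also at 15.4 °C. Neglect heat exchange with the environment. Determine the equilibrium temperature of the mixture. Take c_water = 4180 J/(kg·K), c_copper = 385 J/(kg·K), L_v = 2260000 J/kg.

Conservation of energy gives ΣQ = 0:
latent heat released on condensation: 0.0274×2260000 = 61924; condensate cools 100→T: 0.0274×4180×(T − 100) = 114.53(T − 100); water warms: 0.477×4180×(T − 15.4) = 1993.9(T − 15.4); copper cup: 0.224×385×(T − 15.4) = 86.24(T − 15.4)
2194.6 T = 61924 + 11453 + 32034 = 105411
T ≈ 48.03 °C, under the boiling point, so the assumption holds.

T_f ≈ 48.0 °C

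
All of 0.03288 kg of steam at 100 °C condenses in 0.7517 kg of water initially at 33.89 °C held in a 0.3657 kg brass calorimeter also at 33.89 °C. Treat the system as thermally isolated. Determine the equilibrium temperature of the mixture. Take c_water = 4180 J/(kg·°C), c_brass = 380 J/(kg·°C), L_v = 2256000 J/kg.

Setting the total heat transfer to zero:
steam→water at 100 °C releases m L_v = 0.03288×2256000 = 74177; condensed water 100 °C→T: 137.44(T − 100); water warms: 0.7517×4180×(T − 33.89) = 3142.1(T − 33.89); brass cup: 0.3657×380×(T − 33.89) = 138.97(T − 33.89)
3418.5 T = 74177 + 13744 + 111196 = 199117
T ≈ 58.25 °C — below 100 °C, confirming all the steam condensed.

T_f ≈ 58.2 °C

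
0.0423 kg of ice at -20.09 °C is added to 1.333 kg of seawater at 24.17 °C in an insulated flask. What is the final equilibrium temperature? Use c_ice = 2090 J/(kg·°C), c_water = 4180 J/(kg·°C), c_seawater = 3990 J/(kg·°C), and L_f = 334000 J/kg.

T_f ≈ 20.5 °C

Let T be the final temperature. ΣQ_i = 0:
warm ice to 0 °C: 0.0423·2090·(0 − (-20.09)) = 1776.1
  fusion: m_ice L_f = 0.0423·334000 = 14128
  meltwater 0→T: 0.0423·4180·T = 176.81 T
  seawater cools: 1.333·3990·(T − 24.17) = 5318.7(T − 24.17)
5495.5 T = 128552 − 15904 = 112648
T ≈ 20.50 °C (positive, so assuming full melt was valid).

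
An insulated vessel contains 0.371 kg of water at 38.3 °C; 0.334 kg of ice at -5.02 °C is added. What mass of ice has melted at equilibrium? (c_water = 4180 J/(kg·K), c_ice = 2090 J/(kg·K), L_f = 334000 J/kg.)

m_melted ≈ 0.167 kg

Water can give up m c ΔT = 0.371·4180·38.3 = 59395 J before reaching 0 °C.
Warming the ice to 0 °C takes 0.334·2090·5.02 = 3504.3 J, leaving 55891 J for melting.
To melt every bit of ice: 0.334·334000 = 111556 J.
That's not enough to melt it all — equilibrium is at 0 °C with ice remaining.
Mass melted = 55891/334000 ≈ 0.1673 kg.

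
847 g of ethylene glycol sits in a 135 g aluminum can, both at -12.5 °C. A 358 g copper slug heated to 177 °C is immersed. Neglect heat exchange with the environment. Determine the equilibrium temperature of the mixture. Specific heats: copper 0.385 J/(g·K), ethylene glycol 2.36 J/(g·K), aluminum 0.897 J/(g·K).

T_f is the heat-capacity-weighted average of the initial temperatures:
T_f = (137.83×177 + 1998.9×(-12.5) + 121.09×(-12.5)) / (137.83 + 1998.9 + 121.09)
    = -2104.3 / 2257.8 ≈ -0.93 °C

T_f ≈ -0.9 °C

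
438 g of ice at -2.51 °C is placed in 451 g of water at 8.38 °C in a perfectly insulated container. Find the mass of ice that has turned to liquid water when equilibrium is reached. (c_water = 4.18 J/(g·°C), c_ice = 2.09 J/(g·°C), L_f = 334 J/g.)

m_melted ≈ 40.4 g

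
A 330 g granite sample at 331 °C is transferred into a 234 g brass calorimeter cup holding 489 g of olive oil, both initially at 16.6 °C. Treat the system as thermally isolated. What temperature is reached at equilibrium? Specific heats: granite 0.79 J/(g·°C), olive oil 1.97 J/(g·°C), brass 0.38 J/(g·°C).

T_f ≈ 79.0 °C

Setting the total heat transfer to zero:
330×0.79×(T − 331) + 489×1.97×(T − 16.6) + 234×0.38×(T − 16.6) = 0
260.7(T − 331) + 963.33(T − 16.6) + 88.92(T − 16.6) = 0
(260.7 + 963.33 + 88.92) T = 260.7×331 + 963.33×16.6 + 88.92×16.6
T = 103759 / 1313 = 79 °C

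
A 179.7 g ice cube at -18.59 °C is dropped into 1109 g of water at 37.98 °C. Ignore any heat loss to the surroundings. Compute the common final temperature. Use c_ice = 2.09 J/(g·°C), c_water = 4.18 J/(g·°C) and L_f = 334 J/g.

Energy conservation, ΣQ = 0:
warm ice to 0 °C: 179.7·2.09·(0 − (-18.59)) = 6981.9
  melt ice: 179.7·334 = 60020
  warm the meltwater: 751.15 T
  water: 4635.6(T − 37.98)
5386.8 T = 176061 − 67002 = 109059
T ≈ 20.25 °C (positive, so assuming full melt was valid).

T_f ≈ 20.2 °C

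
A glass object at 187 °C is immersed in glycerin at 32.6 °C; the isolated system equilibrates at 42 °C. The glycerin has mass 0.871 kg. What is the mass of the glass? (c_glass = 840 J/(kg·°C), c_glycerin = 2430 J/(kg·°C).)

m ≈ 0.163 kg

Heat gained plus heat lost sum to zero:
m·840·(42 − 187) + 0.871·2430·(42 − 32.6) = 0
-121800 m = -19895
m = -19895/-121800 ≈ 0.1633 kg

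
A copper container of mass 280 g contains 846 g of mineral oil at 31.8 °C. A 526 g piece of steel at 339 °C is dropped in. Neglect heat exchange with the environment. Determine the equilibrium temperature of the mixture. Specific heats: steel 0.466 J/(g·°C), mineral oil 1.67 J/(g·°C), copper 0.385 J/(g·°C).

Setting the total heat transfer to zero:
526·0.466·(T − 339) + 846·1.67·(T − 31.8) + 280·0.385·(T − 31.8) = 0
245.12(T − 339) + 1412.8(T − 31.8) + 107.8(T − 31.8) = 0
(245.12 + 1412.8 + 107.8) T = 245.12·339 + 1412.8·31.8 + 107.8·31.8
T ≈ 74.44 °C

T_f ≈ 74.4 °C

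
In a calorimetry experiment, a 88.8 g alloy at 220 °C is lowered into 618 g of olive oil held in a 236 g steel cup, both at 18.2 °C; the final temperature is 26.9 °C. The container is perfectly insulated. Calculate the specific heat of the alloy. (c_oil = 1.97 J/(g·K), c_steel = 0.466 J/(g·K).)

c ≈ 0.674 J/(g·K)

Setting the total heat transfer to zero:
88.8×c×(26.9 − 220) + 618×1.97×(26.9 − 18.2) + 236×0.466×(26.9 − 18.2) = 0
-17147 c = -11549
c = -11549/-17147 ≈ 0.6735 J/(g·K)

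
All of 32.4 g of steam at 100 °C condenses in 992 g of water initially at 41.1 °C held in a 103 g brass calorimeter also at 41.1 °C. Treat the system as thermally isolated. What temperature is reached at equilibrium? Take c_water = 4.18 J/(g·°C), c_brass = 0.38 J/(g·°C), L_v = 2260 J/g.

Let T be the final temperature. ΣQ_i = 0:
steam→water at 100 °C releases m L_v = 32.4·2260 = 73224; condensate cools 100→T: 32.4·4.18·(T − 100) = 135.43(T − 100); water warms: 992·4.18·(T − 41.1) = 4146.6(T − 41.1); cup: 39.14(T − 41.1)
4321.1 T = 73224 + 13543 + 172032 = 258799
T ≈ 59.89 °C (< 100 °C, so full condensation is consistent).

T_f ≈ 59.9 °C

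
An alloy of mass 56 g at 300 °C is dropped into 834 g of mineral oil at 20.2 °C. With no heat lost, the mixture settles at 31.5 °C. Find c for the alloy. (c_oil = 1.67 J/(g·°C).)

c ≈ 1.05 J/(g·°C)

Energy conservation, ΣQ = 0:
56×c×(31.5 − 300) + 834×1.67×(31.5 − 20.2) = 0
-15036 c = -15738
c = -15738/-15036 ≈ 1.047 J/(g·°C)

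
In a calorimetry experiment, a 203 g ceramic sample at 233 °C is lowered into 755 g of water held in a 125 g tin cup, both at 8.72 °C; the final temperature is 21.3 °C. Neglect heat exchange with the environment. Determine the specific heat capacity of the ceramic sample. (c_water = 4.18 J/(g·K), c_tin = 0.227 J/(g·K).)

c ≈ 0.932 J/(g·K)

Net heat exchanged in the isolated system is zero:
203·c·(21.3 − 233) + 755·4.18·(21.3 − 8.72) + 125·0.227·(21.3 − 8.72) = 0
-42975 c = -40058
c = -40058/-42975 ≈ 0.9321 J/(g·K)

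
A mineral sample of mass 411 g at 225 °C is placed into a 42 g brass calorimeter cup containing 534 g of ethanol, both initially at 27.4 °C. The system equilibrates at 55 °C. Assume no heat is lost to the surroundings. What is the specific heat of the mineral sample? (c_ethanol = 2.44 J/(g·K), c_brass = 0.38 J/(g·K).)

c ≈ 0.521 J/(g·K)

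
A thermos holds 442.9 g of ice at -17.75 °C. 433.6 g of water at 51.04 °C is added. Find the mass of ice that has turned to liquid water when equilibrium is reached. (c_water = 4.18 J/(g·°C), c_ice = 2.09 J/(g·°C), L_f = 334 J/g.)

Cooling the water to 0 °C releases 433.6·4.18·51.04 = 92507 J.
Of that, 442.9·2.09·17.75 = 16430 J goes to bring the ice to 0 °C, leaving 76077 J.
Melting all 442.9 g of ice would need 442.9·334 = 147929 J.
76077 J < 147929 J, so only part of the ice melts and the system sits at 0 °C.
m_melt = 76077 / L_f = 227.8 g.

m_melted ≈ 228 g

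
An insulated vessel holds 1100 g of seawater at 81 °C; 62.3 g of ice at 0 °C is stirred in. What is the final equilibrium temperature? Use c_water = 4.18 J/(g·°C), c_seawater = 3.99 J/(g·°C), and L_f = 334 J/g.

T_f ≈ 72.0 °C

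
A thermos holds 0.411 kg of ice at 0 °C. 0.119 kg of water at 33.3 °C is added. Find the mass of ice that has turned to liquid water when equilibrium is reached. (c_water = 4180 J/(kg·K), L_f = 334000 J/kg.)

Heat available from the water dropping to 0 °C: 0.119·4180·33.3 = 16564 J.
To melt every bit of ice: 0.411·334000 = 137274 J.
Since 16564 < 137274 J, not all the ice melts; equilibrium is at 0 °C.
Mass melted = 16564/334000 ≈ 0.04959 kg.

m_melted ≈ 0.0496 kg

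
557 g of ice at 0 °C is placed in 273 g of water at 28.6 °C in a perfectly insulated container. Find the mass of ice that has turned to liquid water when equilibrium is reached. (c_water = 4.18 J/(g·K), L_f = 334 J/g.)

m_melted ≈ 97.7 g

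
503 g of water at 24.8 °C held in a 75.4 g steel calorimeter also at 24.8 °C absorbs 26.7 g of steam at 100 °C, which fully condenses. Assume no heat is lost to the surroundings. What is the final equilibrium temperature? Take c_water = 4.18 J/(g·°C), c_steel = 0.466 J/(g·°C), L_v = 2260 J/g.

Heat gained plus heat lost sum to zero:
steam→water at 100 °C releases m L_v = 26.7×2260 = 60342
  condensate cools 100→T: 26.7×4.18×(T − 100) = 111.61(T − 100)
  original water: 2102.5(T − 24.8)
  steel cup: 75.4×0.466×(T − 24.8) = 35.14(T − 24.8)
2249.3 T = 60342 + 11161 + 53014 = 124517
T ≈ 55.36 °C (< 100 °C, so full condensation is consistent).

T_f ≈ 55.4 °C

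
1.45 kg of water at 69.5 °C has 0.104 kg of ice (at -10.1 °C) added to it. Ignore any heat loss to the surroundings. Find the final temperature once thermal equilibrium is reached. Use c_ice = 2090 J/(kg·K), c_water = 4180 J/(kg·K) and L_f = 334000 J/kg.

Conservation of energy gives ΣQ = 0:
ice -10.1→0 °C: 0.104×2090×10.1 = 2195.3; melt ice: 0.104×334000 = 34736; meltwater 0→T: 0.104×4180×T = 434.72 T; water: 6061(T − 69.5)
6495.7 T = 421240 − 36931 = 384308
T ≈ 59.16 °C. Since T > 0 °C, the all-ice-melts assumption holds.

T_f ≈ 59.2 °C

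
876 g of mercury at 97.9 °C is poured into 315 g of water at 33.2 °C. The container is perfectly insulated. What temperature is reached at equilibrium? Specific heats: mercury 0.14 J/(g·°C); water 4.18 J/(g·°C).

Set heat shed by the hot body equal to heat absorbed by the cold body:
876*0.14*(97.9 − T) = 315*4.18*(T − 33.2)
122.64(97.9 − T) = 1316.7(T − 33.2)
1439.3 T = 55721  ⇒  T ≈ 38.71 °C

T_f ≈ 38.7 °C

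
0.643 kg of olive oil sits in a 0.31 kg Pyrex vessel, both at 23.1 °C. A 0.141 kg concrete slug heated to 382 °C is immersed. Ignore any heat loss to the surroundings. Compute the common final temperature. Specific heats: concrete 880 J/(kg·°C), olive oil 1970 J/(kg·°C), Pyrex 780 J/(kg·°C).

T_f ≈ 50.4 °C

T_f = Σ m_i c_i T_i / Σ m_i c_i:
T_f = (124.08×382 + 1266.7×23.1 + 241.8×23.1) / (124.08 + 1266.7 + 241.8)
    = 82245 / 1632.6 ≈ 50.38 °C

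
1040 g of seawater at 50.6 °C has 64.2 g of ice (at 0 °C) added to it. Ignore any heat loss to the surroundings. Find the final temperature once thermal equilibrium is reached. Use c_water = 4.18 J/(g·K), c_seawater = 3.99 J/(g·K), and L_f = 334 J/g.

T_f ≈ 42.7 °C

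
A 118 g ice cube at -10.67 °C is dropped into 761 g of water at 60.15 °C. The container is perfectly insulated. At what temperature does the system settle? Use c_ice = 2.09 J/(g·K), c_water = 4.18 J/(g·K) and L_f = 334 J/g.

T_f ≈ 40.6 °C

Setting the total heat transfer to zero:
warm ice to 0 °C: 118·2.09·(0 − (-10.67)) = 2631.4; fusion: m_ice L_f = 118·334 = 39412; meltwater 0→T: 118·4.18·T = 493.24 T; water: 3181(T − 60.15)
3674.2 T = 191336 − 42043 = 149293
T ≈ 40.63 °C. Since T > 0 °C, the all-ice-melts assumption holds.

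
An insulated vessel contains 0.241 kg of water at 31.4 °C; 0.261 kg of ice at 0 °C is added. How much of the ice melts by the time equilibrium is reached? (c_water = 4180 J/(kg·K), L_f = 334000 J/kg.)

m_melted ≈ 0.0947 kg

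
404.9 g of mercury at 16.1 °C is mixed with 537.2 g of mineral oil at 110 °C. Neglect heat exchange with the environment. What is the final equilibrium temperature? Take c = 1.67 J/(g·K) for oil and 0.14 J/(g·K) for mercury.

T_f ≈ 104.4 °C

Net heat exchanged in the isolated system is zero:
537.2*1.67*(T − 110) + 404.9*0.14*(T − 16.1) = 0
897.12(T − 110) + 56.69(T − 16.1) = 0
953.81 T = 99596
T ≈ 104.42 °C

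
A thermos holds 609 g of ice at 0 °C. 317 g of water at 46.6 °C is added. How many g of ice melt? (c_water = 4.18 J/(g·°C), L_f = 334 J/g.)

Cooling the water to 0 °C releases 317×4.18×46.6 = 61748 J.
To melt every bit of ice: 609×334 = 203406 J.
That's not enough to melt it all — equilibrium is at 0 °C with ice remaining.
m_melt = 61748 / L_f = 184.9 g.

m_melted ≈ 185 g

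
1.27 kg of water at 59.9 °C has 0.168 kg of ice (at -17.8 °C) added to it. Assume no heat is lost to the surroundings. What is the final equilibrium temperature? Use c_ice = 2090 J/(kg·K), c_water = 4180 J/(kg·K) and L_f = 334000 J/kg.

T_f ≈ 42.5 °C

Taking heat into each body as positive, Σ m c ΔT = 0:
warm ice to 0 °C: 0.168·2090·(0 − (-17.8)) = 6249.9
  melt ice: 0.168·334000 = 56112
  meltwater 0→T: 0.168·4180·T = 702.24 T
  water cools: 1.27·4180·(T − 59.9) = 5308.6(T − 59.9)
6010.8 T = 317985 − 62362 = 255623
T ≈ 42.53 °C — above 0 °C, consistent with complete melting.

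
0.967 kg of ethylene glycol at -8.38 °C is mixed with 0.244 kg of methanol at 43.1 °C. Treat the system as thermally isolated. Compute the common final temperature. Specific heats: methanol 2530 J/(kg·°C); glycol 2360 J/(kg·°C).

Net heat exchanged in the isolated system is zero:
0.244×2530×(T − 43.1) + 0.967×2360×(T − (-8.38)) = 0
2899.4 T = 7482.3
T = 7482.3 / 2899.4 = 2.58 °C

T_f ≈ 2.6 °C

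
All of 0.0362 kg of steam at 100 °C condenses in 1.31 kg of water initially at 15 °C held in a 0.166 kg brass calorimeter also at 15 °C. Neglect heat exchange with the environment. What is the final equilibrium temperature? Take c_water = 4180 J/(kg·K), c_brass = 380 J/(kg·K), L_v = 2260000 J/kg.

Net heat exchanged in the isolated system is zero:
steam→water at 100 °C releases m L_v = 0.0362·2260000 = 81812
  condensate cools 100→T: 0.0362·4180·(T − 100) = 151.32(T − 100)
  water warms: 1.31·4180·(T − 15) = 5475.8(T − 15)
  cup: 63.08(T − 15)
5690.2 T = 81812 + 15132 + 83083 = 180027
T ≈ 31.64 °C — below 100 °C, confirming all the steam condensed.

T_f ≈ 31.6 °C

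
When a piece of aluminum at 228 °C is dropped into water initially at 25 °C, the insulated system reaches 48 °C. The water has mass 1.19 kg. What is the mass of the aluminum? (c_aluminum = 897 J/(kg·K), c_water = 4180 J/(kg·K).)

m ≈ 0.709 kg

Setting the total heat transfer to zero:
m×897×(48 − 228) + 1.19×4180×(48 − 25) = 0
-161460 m = -114407
m = -114407/-161460 ≈ 0.7086 kg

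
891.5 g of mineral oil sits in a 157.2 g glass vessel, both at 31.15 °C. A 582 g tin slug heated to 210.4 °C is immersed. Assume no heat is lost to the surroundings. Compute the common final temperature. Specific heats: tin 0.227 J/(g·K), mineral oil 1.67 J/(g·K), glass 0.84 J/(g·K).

T_f ≈ 44.7 °C

Energy conservation, ΣQ = 0:
582×0.227×(T − 210.4) + 891.5×1.67×(T − 31.15) + 157.2×0.84×(T − 31.15) = 0
1753 T = 78286
T = 78286/1753 ≈ 44.66 °C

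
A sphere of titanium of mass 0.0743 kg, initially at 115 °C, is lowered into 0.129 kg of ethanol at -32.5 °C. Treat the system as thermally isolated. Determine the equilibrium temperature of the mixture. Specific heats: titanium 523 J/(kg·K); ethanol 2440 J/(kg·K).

T_f ≈ -16.3 °C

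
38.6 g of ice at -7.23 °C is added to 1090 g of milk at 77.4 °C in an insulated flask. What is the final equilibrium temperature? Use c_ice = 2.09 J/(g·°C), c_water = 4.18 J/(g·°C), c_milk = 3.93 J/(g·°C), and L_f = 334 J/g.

T_f ≈ 71.6 °C

Taking heat into each body as positive, Σ m c ΔT = 0:
warm ice to 0 °C: 38.6×2.09×(0 − (-7.23)) = 583.27
  latent heat to melt: 38.6×334 = 12892
  meltwater 0→T: 38.6×4.18×T = 161.35 T
  milk cools: 1090×3.93×(T − 77.4) = 4283.7(T − 77.4)
4445 T = 331558 − 13476 = 318083
T ≈ 71.56 °C (positive, so assuming full melt was valid).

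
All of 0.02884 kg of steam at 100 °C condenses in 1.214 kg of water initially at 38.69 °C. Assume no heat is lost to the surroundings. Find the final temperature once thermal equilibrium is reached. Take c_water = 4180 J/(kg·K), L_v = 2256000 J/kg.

Let T be the final temperature. ΣQ_i = 0:
latent heat released on condensation: 0.02884·2256000 = 65063
  condensate cools 100→T: 0.02884·4180·(T − 100) = 120.55(T − 100)
  water warms: 1.214·4180·(T − 38.69) = 5074.5(T − 38.69)
5195.1 T = 65063 + 12055 + 196333 = 273451
T ≈ 52.64 °C, under the boiling point, so the assumption holds.

T_f ≈ 52.6 °C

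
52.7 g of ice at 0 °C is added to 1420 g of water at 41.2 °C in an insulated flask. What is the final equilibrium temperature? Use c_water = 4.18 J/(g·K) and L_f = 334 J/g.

Taking heat into each body as positive, Σ m c ΔT = 0:
fusion: m_ice L_f = 52.7·334 = 17602
  warm the meltwater: 220.29 T
  water cools: 1420·4.18·(T − 41.2) = 5935.6(T − 41.2)
6155.9 T = 244547 − 17602 = 226945
T ≈ 36.87 °C (positive, so assuming full melt was valid).

T_f ≈ 36.9 °C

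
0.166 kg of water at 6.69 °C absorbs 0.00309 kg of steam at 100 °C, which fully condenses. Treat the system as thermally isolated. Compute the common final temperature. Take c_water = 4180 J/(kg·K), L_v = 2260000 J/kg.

Energy conservation, ΣQ = 0:
steam→water at 100 °C releases m L_v = 0.00309·2260000 = 6983.4
  condensed water 100 °C→T: 12.92(T − 100)
  water warms: 0.166·4180·(T − 6.69) = 693.88(T − 6.69)
706.8 T = 6983.4 + 1291.6 + 4642.1 = 12917
T ≈ 18.28 °C — below 100 °C, confirming all the steam condensed.

T_f ≈ 18.3 °C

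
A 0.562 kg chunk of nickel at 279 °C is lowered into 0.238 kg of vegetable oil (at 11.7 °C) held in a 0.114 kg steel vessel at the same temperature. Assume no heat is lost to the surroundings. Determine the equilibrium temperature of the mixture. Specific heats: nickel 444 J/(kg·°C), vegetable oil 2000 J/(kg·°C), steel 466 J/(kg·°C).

Energy conservation, ΣQ = 0:
0.562×444×(T − 279) + 0.238×2000×(T − 11.7) + 0.114×466×(T − 11.7) = 0
(249.53 + 476 + 53.12) T = 249.53×279 + 476×11.7 + 53.12×11.7
T ≈ 97.36 °C

T_f ≈ 97.4 °C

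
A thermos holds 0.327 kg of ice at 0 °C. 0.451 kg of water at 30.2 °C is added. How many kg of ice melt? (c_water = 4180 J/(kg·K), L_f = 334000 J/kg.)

m_melted ≈ 0.17 kg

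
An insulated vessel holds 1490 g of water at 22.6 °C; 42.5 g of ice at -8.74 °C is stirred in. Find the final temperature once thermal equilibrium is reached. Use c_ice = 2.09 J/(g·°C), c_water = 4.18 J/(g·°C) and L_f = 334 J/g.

Energy balance with sensible and latent terms:
ice -8.74→0 °C: 42.5·2.09·8.74 = 776.33; latent heat to melt: 42.5·334 = 14195; meltwater 0→T: 42.5·4.18·T = 177.65 T; water cools: 1490·4.18·(T − 22.6) = 6228.2(T − 22.6)
6405.8 T = 140757 − 14971 = 125786
T ≈ 19.64 °C. Since T > 0 °C, the all-ice-melts assumption holds.

T_f ≈ 19.6 °C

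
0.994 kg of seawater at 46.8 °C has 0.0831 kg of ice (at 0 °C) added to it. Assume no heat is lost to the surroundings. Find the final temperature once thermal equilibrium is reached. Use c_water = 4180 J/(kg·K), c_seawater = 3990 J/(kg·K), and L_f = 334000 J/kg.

T_f ≈ 36.6 °C

Taking heat into each body as positive, Σ m c ΔT = 0:
latent heat to melt: 0.0831·334000 = 27755
  meltwater 0→T: 0.0831·4180·T = 347.36 T
  seawater: 3966.1(T − 46.8)
4313.4 T = 185612 − 27755 = 157856
T ≈ 36.60 °C. Since T > 0 °C, the all-ice-melts assumption holds.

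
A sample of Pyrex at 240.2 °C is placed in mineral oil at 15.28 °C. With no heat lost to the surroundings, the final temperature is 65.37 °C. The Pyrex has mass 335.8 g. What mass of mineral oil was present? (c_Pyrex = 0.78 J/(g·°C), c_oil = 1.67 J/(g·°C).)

Taking heat into each body as positive, Σ m c ΔT = 0:
335.8×0.78×(65.37 − 240.2) + m×1.67×(65.37 − 15.28) = 0
83.65 m = 45792
m = 45792/83.65 ≈ 547.4 g

m ≈ 547 g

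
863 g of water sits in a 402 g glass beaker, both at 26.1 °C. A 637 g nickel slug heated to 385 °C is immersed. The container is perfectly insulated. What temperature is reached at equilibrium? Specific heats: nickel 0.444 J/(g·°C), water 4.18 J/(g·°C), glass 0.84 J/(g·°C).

T_f ≈ 50.1 °C

Setting the total heat transfer to zero:
637·0.444·(T − 385) + 863·4.18·(T − 26.1) + 402·0.84·(T − 26.1) = 0
282.83(T − 385) + 3607.3(T − 26.1) + 337.68(T − 26.1) = 0
4227.8 T = 211854
T ≈ 50.11 °C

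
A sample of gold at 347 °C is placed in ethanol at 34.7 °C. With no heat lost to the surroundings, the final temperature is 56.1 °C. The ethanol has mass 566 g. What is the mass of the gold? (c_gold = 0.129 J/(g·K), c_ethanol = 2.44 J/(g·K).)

|Q_gold| = |Q_ethanol|:
m×0.129×(347 − 56.1) = 566×2.44×(56.1 − 34.7)
37.53 m = 29554  ⇒  m ≈ 787.6 g

m ≈ 788 g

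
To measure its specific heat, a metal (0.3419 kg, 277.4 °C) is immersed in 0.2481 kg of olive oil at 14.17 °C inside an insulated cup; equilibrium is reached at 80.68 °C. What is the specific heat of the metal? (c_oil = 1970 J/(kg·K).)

c ≈ 483 J/(kg·K)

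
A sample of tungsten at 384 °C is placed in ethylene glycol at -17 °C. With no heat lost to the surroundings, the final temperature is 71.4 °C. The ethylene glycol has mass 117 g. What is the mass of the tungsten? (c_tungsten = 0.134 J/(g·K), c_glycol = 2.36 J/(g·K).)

|Q_tungsten| = |Q_glycol|:
m×0.134×(384 − 71.4) = 117×2.36×(71.4 − (-17))
41.89 m = 24409  ⇒  m ≈ 582.7 g

m ≈ 583 g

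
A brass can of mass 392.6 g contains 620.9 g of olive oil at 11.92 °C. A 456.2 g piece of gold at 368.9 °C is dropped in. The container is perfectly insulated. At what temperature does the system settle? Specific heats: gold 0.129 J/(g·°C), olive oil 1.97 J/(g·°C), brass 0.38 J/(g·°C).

Energy conservation, ΣQ = 0:
456.2×0.129×(T − 368.9) + 620.9×1.97×(T − 11.92) + 392.6×0.38×(T − 11.92) = 0
58.85(T − 368.9) + 1223.2(T − 11.92) + 149.19(T − 11.92) = 0
1431.2 T = 38068
T = 38068 / 1431.2 = 26.6 °C

T_f ≈ 26.6 °C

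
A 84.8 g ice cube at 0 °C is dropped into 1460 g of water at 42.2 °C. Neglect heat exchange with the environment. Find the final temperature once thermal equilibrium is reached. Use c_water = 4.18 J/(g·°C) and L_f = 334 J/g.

T_f ≈ 35.5 °C

Energy balance with sensible and latent terms:
latent heat to melt: 84.8·334 = 28323
  warm the meltwater: 354.46 T
  water: 6102.8(T − 42.2)
6457.3 T = 257538 − 28323 = 229215
T ≈ 35.50 °C — above 0 °C, consistent with complete melting.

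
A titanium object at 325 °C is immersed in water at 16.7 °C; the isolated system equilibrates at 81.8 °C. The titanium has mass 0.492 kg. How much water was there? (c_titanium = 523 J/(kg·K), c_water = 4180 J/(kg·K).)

Energy conservation, ΣQ = 0:
0.492×523×(81.8 − 325) + m×4180×(81.8 − 16.7) = 0
272118 m = 62579
m = 62579/272118 ≈ 0.23 kg

m ≈ 0.23 kg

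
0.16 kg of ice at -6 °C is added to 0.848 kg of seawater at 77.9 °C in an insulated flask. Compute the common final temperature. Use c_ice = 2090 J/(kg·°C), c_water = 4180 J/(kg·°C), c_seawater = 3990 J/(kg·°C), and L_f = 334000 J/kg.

T_f ≈ 51.4 °C

Heat gained plus heat lost sum to zero:
warm ice to 0 °C: 0.16·2090·(0 − (-6)) = 2006.4; fusion: m_ice L_f = 0.16·334000 = 53440; meltwater 0→T: 0.16·4180·T = 668.8 T; seawater: 3383.5(T − 77.9)
4052.3 T = 263576 − 55446 = 208130
T ≈ 51.36 °C (positive, so assuming full melt was valid).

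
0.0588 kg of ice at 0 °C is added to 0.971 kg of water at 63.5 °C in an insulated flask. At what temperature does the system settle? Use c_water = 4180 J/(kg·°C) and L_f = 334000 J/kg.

T_f ≈ 55.3 °C

Net heat exchanged in the isolated system is zero:
latent heat to melt: 0.0588·334000 = 19639; meltwater 0→T: 0.0588·4180·T = 245.78 T; water cools: 0.971·4180·(T − 63.5) = 4058.8(T − 63.5)
4304.6 T = 257733 − 19639 = 238093
T ≈ 55.31 °C — above 0 °C, consistent with complete melting.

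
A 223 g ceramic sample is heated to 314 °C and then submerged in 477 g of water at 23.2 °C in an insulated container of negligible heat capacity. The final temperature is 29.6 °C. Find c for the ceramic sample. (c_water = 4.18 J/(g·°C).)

c ≈ 0.201 J/(g·°C)

Heat lost by the ceramic sample = heat gained by the water:
223×c×(314 − 29.6) = 477×4.18×(29.6 − 23.2)
63421 c = 12761  ⇒  c ≈ 0.2012 J/(g·°C)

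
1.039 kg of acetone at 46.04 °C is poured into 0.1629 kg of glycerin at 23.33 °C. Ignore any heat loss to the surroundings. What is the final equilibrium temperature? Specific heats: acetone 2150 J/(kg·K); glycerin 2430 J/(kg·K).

T_f ≈ 42.6 °C

T_f = Σ m_i c_i T_i / Σ m_i c_i:
T_f = (2233.8*46.04 + 395.85*23.33) / (2233.8 + 395.85)
    = 112082 / 2629.7 ≈ 42.62 °C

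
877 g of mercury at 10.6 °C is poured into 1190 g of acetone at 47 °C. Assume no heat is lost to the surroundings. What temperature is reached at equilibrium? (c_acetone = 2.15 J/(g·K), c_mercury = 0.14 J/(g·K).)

Heat lost by the acetone equals heat gained by the mercury:
1190*2.15*(47 − T) = 877*0.14*(T − 10.6)
2558.5(47 − T) = 122.78(T − 10.6)
2681.3 T = 121551  ⇒  T ≈ 45.33 °C

T_f ≈ 45.3 °C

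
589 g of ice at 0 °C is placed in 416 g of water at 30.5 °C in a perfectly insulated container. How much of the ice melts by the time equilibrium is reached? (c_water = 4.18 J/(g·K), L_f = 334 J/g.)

m_melted ≈ 159 g

Water can give up m c ΔT = 416·4.18·30.5 = 53036 J before reaching 0 °C.
Melting all 589 g of ice would need 589·334 = 196726 J.
Since 53036 < 196726 J, not all the ice melts; equilibrium is at 0 °C.
Mass melted = 53036/334 ≈ 158.8 g.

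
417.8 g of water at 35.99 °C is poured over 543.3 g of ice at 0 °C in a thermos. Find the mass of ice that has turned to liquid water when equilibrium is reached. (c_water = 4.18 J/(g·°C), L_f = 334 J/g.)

Water can give up m c ΔT = 417.8×4.18×35.99 = 62853 J before reaching 0 °C.
Melting all 543.3 g of ice would need 543.3×334 = 181462 J.
62853 J < 181462 J, so only part of the ice melts and the system sits at 0 °C.
m_melted×334 = 62853  ⇒  m_melted ≈ 188.2 g.

m_melted ≈ 188 g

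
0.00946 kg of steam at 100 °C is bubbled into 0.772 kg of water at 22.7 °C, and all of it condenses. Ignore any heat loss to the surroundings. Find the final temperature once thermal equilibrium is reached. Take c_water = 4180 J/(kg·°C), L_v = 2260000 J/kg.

T_f ≈ 30.2 °C

Energy balance with sensible and latent terms:
latent heat released on condensation: 0.00946×2260000 = 21380
  condensed water 100 °C→T: 39.54(T − 100)
  water warms: 0.772×4180×(T − 22.7) = 3227(T − 22.7)
3266.5 T = 21380 + 3954.3 + 73252 = 98586
T ≈ 30.18 °C (< 100 °C, so full condensation is consistent).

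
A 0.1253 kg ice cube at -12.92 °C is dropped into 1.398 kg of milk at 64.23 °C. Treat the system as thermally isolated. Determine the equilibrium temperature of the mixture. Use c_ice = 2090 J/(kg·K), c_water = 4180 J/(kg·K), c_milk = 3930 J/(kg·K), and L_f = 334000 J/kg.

T_f ≈ 51.1 °C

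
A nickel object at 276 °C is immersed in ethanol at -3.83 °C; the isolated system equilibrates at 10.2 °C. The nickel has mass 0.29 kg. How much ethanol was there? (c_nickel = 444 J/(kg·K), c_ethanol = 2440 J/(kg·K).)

Conservation of energy gives ΣQ = 0:
0.29·444·(10.2 − 276) + m·2440·(10.2 − (-3.83)) = 0
34233 m = 34224
m = 34224/34233 ≈ 0.9997 kg

m ≈ 1 kg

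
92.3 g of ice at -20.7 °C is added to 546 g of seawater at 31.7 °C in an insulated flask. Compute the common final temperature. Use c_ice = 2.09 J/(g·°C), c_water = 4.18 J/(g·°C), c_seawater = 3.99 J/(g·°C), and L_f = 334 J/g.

Net heat exchanged in the isolated system is zero:
warm ice to 0 °C: 92.3·2.09·(0 − (-20.7)) = 3993.2; latent heat to melt: 92.3·334 = 30828; meltwater 0→T: 92.3·4.18·T = 385.81 T; seawater: 2178.5(T − 31.7)
2564.4 T = 69060 − 34821 = 34238
T ≈ 13.35 °C. Since T > 0 °C, the all-ice-melts assumption holds.

T_f ≈ 13.4 °C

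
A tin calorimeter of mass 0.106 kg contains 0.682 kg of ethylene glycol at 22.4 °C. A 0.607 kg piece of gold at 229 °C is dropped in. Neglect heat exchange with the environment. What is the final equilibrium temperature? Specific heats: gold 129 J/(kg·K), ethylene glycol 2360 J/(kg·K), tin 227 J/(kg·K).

T_f ≈ 31.9 °C

Setting the total heat transfer to zero:
0.607×129×(T − 229) + 0.682×2360×(T − 22.4) + 0.106×227×(T − 22.4) = 0
(78.3 + 1609.5 + 24.06) T = 78.3×229 + 1609.5×22.4 + 24.06×22.4
T = 54524/1711.9 ≈ 31.85 °C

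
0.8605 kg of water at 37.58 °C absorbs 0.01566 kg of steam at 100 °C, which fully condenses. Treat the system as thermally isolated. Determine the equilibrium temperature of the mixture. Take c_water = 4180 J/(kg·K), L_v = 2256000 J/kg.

Energy balance with sensible and latent terms:
condense steam: −0.01566·2256000 = −35329; condensate cools 100→T: 0.01566·4180·(T − 100) = 65.46(T − 100); water warms: 0.8605·4180·(T − 37.58) = 3596.9(T − 37.58)
3662.3 T = 35329 + 6545.9 + 135171 = 177046
T ≈ 48.34 °C, under the boiling point, so the assumption holds.

T_f ≈ 48.3 °C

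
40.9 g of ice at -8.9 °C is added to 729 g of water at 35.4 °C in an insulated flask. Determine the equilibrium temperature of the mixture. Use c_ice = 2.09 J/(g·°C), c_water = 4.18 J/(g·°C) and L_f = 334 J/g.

T_f ≈ 29.0 °C

Energy balance with sensible and latent terms:
ice -8.9→0 °C: 40.9×2.09×8.9 = 760.78; latent heat to melt: 40.9×334 = 13661; meltwater 0→T: 40.9×4.18×T = 170.96 T; water: 3047.2(T − 35.4)
3218.2 T = 107872 − 14421 = 93450
T ≈ 29.04 °C. Since T > 0 °C, the all-ice-melts assumption holds.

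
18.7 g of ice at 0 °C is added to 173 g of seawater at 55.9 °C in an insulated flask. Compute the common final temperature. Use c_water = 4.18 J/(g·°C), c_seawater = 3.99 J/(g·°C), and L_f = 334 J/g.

Heat gained plus heat lost sum to zero:
melt ice: 18.7·334 = 6245.8
  warm the meltwater: 78.17 T
  seawater cools: 173·3.99·(T − 55.9) = 690.27(T − 55.9)
768.44 T = 38586 − 6245.8 = 32340
T ≈ 42.09 °C. Since T > 0 °C, the all-ice-melts assumption holds.

T_f ≈ 42.1 °C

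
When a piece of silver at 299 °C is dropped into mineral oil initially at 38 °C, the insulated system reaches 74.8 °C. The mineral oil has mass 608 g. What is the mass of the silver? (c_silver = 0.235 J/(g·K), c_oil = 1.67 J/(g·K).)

m ≈ 709 g

Setting the total heat transfer to zero:
m×0.235×(74.8 − 299) + 608×1.67×(74.8 − 38) = 0
-52.69 m = -37365
m = -37365/-52.69 ≈ 709.2 g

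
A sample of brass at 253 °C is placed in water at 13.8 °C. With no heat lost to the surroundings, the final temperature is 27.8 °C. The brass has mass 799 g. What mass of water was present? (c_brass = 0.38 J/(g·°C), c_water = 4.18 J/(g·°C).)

Heat gained plus heat lost sum to zero:
799×0.38×(27.8 − 253) + m×4.18×(27.8 − 13.8) = 0
58.52 m = 68375
m = 68375/58.52 ≈ 1168 g

m ≈ 1170 g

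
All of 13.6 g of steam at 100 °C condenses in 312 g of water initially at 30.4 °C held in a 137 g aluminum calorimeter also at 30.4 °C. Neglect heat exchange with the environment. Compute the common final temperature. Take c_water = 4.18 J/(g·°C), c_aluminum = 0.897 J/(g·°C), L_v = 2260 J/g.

Energy balance with sensible and latent terms:
latent heat released on condensation: 13.6×2260 = 30736; condensate cools 100→T: 13.6×4.18×(T − 100) = 56.85(T − 100); water warms: 312×4.18×(T − 30.4) = 1304.2(T − 30.4); cup: 122.89(T − 30.4)
1483.9 T = 30736 + 5684.8 + 43382 = 79803
T ≈ 53.78 °C (< 100 °C, so full condensation is consistent).

T_f ≈ 53.8 °C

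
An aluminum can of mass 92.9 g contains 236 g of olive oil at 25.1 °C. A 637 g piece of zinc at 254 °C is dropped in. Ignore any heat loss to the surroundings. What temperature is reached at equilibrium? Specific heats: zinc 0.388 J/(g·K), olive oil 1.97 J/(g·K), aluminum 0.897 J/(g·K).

T_f ≈ 96.2 °C

Heat gained plus heat lost sum to zero:
637·0.388·(T − 254) + 236·1.97·(T − 25.1) + 92.9·0.897·(T − 25.1) = 0
(247.16 + 464.92 + 83.33) T = 247.16·254 + 464.92·25.1 + 83.33·25.1
T = 76539/795.41 ≈ 96.23 °C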